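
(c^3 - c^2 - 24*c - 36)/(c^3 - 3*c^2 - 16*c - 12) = (c + 3)/(c + 1)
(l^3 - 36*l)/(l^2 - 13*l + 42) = l*(l + 6)/(l - 7)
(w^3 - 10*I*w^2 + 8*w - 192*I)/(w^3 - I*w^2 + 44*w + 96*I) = (w - 6*I)/(w + 3*I)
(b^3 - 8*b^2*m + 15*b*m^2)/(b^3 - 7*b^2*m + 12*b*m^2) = (b - 5*m)/(b - 4*m)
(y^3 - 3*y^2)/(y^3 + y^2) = (y - 3)/(y + 1)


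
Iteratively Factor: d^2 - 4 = (d + 2)*(d - 2)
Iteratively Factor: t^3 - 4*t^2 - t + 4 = (t - 1)*(t^2 - 3*t - 4) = (t - 4)*(t - 1)*(t + 1)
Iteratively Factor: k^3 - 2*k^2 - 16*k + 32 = (k - 2)*(k^2 - 16) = (k - 2)*(k + 4)*(k - 4)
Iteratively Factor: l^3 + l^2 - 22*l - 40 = (l - 5)*(l^2 + 6*l + 8) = (l - 5)*(l + 4)*(l + 2)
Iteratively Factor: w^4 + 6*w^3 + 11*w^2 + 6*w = (w + 1)*(w^3 + 5*w^2 + 6*w) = (w + 1)*(w + 2)*(w^2 + 3*w) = w*(w + 1)*(w + 2)*(w + 3)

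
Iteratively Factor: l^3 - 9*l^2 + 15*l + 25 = (l - 5)*(l^2 - 4*l - 5) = (l - 5)*(l + 1)*(l - 5)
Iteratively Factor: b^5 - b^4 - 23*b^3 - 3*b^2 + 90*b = (b + 3)*(b^4 - 4*b^3 - 11*b^2 + 30*b) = (b + 3)^2*(b^3 - 7*b^2 + 10*b) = (b - 5)*(b + 3)^2*(b^2 - 2*b) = b*(b - 5)*(b + 3)^2*(b - 2)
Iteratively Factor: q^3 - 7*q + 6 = (q + 3)*(q^2 - 3*q + 2) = (q - 2)*(q + 3)*(q - 1)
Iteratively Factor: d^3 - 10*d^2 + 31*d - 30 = (d - 2)*(d^2 - 8*d + 15) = (d - 5)*(d - 2)*(d - 3)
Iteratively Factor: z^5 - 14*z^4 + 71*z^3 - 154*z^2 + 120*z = (z - 3)*(z^4 - 11*z^3 + 38*z^2 - 40*z) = (z - 5)*(z - 3)*(z^3 - 6*z^2 + 8*z) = z*(z - 5)*(z - 3)*(z^2 - 6*z + 8) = z*(z - 5)*(z - 3)*(z - 2)*(z - 4)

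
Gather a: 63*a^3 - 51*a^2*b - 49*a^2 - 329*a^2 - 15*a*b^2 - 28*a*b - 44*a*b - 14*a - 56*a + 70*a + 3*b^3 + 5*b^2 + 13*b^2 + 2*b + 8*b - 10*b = 63*a^3 + a^2*(-51*b - 378) + a*(-15*b^2 - 72*b) + 3*b^3 + 18*b^2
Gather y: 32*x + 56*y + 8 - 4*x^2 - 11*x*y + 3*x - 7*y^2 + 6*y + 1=-4*x^2 + 35*x - 7*y^2 + y*(62 - 11*x) + 9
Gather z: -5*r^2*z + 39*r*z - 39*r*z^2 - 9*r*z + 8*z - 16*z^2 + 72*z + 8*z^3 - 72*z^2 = 8*z^3 + z^2*(-39*r - 88) + z*(-5*r^2 + 30*r + 80)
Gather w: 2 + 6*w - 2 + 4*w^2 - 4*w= 4*w^2 + 2*w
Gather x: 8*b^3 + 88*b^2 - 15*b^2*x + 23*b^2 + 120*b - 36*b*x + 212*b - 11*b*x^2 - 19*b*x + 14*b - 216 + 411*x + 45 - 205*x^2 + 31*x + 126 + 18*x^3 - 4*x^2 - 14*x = 8*b^3 + 111*b^2 + 346*b + 18*x^3 + x^2*(-11*b - 209) + x*(-15*b^2 - 55*b + 428) - 45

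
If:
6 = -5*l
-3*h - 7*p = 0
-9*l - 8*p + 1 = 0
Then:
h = -413/120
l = -6/5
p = 59/40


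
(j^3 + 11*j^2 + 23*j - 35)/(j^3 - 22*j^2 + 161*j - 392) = (j^3 + 11*j^2 + 23*j - 35)/(j^3 - 22*j^2 + 161*j - 392)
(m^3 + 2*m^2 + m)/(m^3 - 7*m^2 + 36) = m*(m^2 + 2*m + 1)/(m^3 - 7*m^2 + 36)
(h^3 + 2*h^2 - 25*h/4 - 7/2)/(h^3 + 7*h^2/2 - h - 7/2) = (h^2 - 3*h/2 - 1)/(h^2 - 1)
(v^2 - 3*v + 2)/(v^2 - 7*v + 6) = (v - 2)/(v - 6)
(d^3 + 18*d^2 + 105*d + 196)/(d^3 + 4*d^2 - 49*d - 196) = (d + 7)/(d - 7)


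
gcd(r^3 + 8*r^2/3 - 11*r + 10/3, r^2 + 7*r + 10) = r + 5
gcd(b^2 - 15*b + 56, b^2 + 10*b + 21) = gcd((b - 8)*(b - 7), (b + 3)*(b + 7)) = 1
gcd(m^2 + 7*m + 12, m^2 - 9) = m + 3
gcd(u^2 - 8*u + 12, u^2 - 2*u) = u - 2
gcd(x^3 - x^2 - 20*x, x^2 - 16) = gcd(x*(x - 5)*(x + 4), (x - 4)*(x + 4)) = x + 4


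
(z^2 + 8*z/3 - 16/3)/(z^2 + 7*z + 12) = (z - 4/3)/(z + 3)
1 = 1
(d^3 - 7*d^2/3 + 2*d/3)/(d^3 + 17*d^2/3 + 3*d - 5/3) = d*(d - 2)/(d^2 + 6*d + 5)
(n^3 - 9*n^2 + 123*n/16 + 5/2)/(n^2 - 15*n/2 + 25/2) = (16*n^3 - 144*n^2 + 123*n + 40)/(8*(2*n^2 - 15*n + 25))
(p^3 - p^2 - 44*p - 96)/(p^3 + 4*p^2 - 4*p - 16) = (p^2 - 5*p - 24)/(p^2 - 4)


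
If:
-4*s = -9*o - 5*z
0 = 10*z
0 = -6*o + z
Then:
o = 0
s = 0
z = 0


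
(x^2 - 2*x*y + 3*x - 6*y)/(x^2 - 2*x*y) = (x + 3)/x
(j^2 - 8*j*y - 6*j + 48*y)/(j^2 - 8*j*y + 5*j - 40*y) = (j - 6)/(j + 5)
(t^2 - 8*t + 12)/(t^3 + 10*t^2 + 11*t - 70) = (t - 6)/(t^2 + 12*t + 35)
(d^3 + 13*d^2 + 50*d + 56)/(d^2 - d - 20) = (d^2 + 9*d + 14)/(d - 5)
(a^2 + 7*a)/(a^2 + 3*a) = (a + 7)/(a + 3)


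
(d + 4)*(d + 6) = d^2 + 10*d + 24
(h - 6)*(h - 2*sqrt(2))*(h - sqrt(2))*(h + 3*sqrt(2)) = h^4 - 6*h^3 - 14*h^2 + 12*sqrt(2)*h + 84*h - 72*sqrt(2)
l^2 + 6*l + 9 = (l + 3)^2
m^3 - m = m*(m - 1)*(m + 1)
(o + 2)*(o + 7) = o^2 + 9*o + 14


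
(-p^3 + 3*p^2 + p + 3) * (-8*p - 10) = 8*p^4 - 14*p^3 - 38*p^2 - 34*p - 30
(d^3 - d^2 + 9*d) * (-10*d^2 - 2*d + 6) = -10*d^5 + 8*d^4 - 82*d^3 - 24*d^2 + 54*d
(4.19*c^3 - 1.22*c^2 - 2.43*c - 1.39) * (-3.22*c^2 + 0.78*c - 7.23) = -13.4918*c^5 + 7.1966*c^4 - 23.4207*c^3 + 11.401*c^2 + 16.4847*c + 10.0497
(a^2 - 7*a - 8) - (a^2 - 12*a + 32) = 5*a - 40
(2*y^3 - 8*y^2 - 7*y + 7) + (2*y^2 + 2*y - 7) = 2*y^3 - 6*y^2 - 5*y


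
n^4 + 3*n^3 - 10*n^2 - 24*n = n*(n - 3)*(n + 2)*(n + 4)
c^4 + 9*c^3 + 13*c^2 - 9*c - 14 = (c - 1)*(c + 1)*(c + 2)*(c + 7)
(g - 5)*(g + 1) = g^2 - 4*g - 5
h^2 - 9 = (h - 3)*(h + 3)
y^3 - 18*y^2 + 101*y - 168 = (y - 8)*(y - 7)*(y - 3)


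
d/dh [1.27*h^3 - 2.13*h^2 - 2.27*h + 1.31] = 3.81*h^2 - 4.26*h - 2.27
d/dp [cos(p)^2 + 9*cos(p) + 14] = -(2*cos(p) + 9)*sin(p)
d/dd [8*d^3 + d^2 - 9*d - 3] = 24*d^2 + 2*d - 9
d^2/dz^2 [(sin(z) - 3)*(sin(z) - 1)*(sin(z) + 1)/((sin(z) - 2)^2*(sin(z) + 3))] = 2*(sin(z)^6 - 9*sin(z)^5 + 57*sin(z)^4 - 44*sin(z)^3 + 105*sin(z)^2 - 3*sin(z) - 75)/((sin(z) - 2)^4*(sin(z) + 3)^3)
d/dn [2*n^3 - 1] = 6*n^2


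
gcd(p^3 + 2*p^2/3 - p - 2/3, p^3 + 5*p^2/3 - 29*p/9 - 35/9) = p + 1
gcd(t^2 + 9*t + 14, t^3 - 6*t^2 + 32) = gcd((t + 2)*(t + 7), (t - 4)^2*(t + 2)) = t + 2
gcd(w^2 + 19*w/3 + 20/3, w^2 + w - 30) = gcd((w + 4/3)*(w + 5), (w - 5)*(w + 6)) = 1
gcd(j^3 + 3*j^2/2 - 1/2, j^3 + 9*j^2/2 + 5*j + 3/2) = j + 1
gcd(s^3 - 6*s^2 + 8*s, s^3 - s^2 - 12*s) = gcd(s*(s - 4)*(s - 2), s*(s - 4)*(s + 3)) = s^2 - 4*s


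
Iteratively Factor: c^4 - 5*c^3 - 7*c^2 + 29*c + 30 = (c - 3)*(c^3 - 2*c^2 - 13*c - 10) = (c - 3)*(c + 1)*(c^2 - 3*c - 10) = (c - 5)*(c - 3)*(c + 1)*(c + 2)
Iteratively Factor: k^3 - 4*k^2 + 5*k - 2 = (k - 1)*(k^2 - 3*k + 2) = (k - 2)*(k - 1)*(k - 1)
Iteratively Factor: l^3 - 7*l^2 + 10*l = (l)*(l^2 - 7*l + 10) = l*(l - 5)*(l - 2)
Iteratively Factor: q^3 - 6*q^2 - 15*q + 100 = (q - 5)*(q^2 - q - 20) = (q - 5)*(q + 4)*(q - 5)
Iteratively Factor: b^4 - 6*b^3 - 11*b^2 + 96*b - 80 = (b - 1)*(b^3 - 5*b^2 - 16*b + 80) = (b - 5)*(b - 1)*(b^2 - 16) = (b - 5)*(b - 4)*(b - 1)*(b + 4)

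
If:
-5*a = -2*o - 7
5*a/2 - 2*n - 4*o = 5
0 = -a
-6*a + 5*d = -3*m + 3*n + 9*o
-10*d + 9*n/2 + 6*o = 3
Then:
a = 0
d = -3/8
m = -43/8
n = 9/2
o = -7/2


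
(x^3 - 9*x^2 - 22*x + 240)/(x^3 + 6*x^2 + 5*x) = (x^2 - 14*x + 48)/(x*(x + 1))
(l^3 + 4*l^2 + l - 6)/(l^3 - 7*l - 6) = (l^2 + 2*l - 3)/(l^2 - 2*l - 3)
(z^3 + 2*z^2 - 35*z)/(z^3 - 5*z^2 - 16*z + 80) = z*(z + 7)/(z^2 - 16)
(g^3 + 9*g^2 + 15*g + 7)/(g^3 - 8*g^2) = (g^3 + 9*g^2 + 15*g + 7)/(g^2*(g - 8))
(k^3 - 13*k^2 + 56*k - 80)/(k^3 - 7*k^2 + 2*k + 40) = (k - 4)/(k + 2)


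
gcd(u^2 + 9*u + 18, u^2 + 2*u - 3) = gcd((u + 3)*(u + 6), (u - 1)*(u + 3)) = u + 3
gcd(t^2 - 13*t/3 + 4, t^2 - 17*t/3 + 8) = t - 3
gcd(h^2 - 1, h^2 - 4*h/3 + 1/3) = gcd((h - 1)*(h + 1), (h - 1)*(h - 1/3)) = h - 1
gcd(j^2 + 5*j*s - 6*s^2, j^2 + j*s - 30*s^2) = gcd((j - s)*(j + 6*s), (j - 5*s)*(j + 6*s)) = j + 6*s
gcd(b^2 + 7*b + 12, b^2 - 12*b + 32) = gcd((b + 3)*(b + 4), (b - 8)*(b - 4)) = 1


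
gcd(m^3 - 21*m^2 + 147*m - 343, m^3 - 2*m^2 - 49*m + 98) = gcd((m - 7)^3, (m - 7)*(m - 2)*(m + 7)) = m - 7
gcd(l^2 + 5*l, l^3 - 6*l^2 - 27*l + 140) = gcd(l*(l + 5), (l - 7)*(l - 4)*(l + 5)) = l + 5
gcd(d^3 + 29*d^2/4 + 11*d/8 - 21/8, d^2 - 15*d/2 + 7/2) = d - 1/2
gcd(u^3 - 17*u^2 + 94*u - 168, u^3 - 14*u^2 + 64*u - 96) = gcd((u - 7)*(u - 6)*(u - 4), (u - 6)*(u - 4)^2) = u^2 - 10*u + 24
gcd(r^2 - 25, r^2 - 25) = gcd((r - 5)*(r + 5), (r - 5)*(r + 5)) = r^2 - 25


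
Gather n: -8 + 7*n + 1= 7*n - 7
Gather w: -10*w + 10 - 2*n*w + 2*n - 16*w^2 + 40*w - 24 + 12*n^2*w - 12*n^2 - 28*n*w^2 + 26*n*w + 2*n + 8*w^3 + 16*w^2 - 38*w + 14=-12*n^2 - 28*n*w^2 + 4*n + 8*w^3 + w*(12*n^2 + 24*n - 8)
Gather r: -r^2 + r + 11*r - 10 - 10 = -r^2 + 12*r - 20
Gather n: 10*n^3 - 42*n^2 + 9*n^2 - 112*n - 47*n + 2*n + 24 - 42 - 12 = 10*n^3 - 33*n^2 - 157*n - 30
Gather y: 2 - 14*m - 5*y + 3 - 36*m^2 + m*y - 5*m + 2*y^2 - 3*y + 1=-36*m^2 - 19*m + 2*y^2 + y*(m - 8) + 6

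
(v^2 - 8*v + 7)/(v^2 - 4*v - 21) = (v - 1)/(v + 3)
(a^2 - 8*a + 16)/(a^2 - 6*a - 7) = (-a^2 + 8*a - 16)/(-a^2 + 6*a + 7)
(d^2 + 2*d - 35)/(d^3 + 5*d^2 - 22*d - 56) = (d - 5)/(d^2 - 2*d - 8)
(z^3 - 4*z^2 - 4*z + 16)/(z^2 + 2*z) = z - 6 + 8/z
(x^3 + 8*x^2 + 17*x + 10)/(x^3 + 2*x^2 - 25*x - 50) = (x + 1)/(x - 5)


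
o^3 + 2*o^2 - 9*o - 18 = (o - 3)*(o + 2)*(o + 3)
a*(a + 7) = a^2 + 7*a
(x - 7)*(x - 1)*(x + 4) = x^3 - 4*x^2 - 25*x + 28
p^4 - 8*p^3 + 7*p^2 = p^2*(p - 7)*(p - 1)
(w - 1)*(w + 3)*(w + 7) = w^3 + 9*w^2 + 11*w - 21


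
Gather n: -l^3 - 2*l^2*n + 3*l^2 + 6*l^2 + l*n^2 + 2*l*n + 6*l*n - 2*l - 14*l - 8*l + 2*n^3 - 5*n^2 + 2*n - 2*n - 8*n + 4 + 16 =-l^3 + 9*l^2 - 24*l + 2*n^3 + n^2*(l - 5) + n*(-2*l^2 + 8*l - 8) + 20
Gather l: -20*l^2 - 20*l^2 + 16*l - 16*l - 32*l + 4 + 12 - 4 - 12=-40*l^2 - 32*l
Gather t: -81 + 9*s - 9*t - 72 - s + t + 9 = 8*s - 8*t - 144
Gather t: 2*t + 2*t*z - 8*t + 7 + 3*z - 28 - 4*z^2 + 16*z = t*(2*z - 6) - 4*z^2 + 19*z - 21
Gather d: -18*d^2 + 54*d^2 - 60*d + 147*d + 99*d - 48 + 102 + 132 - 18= 36*d^2 + 186*d + 168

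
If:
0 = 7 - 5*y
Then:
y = 7/5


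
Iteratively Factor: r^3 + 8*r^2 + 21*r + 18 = (r + 3)*(r^2 + 5*r + 6) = (r + 2)*(r + 3)*(r + 3)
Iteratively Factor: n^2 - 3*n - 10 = (n + 2)*(n - 5)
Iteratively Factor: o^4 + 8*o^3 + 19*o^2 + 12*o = (o)*(o^3 + 8*o^2 + 19*o + 12) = o*(o + 1)*(o^2 + 7*o + 12) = o*(o + 1)*(o + 3)*(o + 4)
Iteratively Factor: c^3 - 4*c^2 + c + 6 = (c + 1)*(c^2 - 5*c + 6) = (c - 2)*(c + 1)*(c - 3)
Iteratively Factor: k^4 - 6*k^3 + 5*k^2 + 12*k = (k + 1)*(k^3 - 7*k^2 + 12*k) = (k - 4)*(k + 1)*(k^2 - 3*k) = (k - 4)*(k - 3)*(k + 1)*(k)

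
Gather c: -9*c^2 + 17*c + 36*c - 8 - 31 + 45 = -9*c^2 + 53*c + 6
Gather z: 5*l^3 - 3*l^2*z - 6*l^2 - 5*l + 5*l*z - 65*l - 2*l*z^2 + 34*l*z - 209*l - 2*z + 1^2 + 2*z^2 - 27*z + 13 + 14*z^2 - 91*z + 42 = 5*l^3 - 6*l^2 - 279*l + z^2*(16 - 2*l) + z*(-3*l^2 + 39*l - 120) + 56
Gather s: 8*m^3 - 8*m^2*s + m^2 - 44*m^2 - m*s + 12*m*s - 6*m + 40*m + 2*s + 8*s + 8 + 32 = 8*m^3 - 43*m^2 + 34*m + s*(-8*m^2 + 11*m + 10) + 40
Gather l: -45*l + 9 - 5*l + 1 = 10 - 50*l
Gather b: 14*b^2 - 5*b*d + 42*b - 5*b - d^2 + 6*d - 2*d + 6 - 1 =14*b^2 + b*(37 - 5*d) - d^2 + 4*d + 5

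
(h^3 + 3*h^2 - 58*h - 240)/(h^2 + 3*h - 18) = (h^2 - 3*h - 40)/(h - 3)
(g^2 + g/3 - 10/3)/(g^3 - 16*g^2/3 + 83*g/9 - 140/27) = 9*(g + 2)/(9*g^2 - 33*g + 28)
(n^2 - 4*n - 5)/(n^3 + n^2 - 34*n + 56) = (n^2 - 4*n - 5)/(n^3 + n^2 - 34*n + 56)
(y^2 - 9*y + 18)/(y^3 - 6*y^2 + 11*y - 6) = (y - 6)/(y^2 - 3*y + 2)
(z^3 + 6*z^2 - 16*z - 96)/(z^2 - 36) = (z^2 - 16)/(z - 6)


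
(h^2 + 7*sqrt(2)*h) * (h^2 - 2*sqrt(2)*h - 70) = h^4 + 5*sqrt(2)*h^3 - 98*h^2 - 490*sqrt(2)*h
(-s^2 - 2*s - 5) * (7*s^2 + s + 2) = -7*s^4 - 15*s^3 - 39*s^2 - 9*s - 10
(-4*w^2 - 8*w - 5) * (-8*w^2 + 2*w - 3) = 32*w^4 + 56*w^3 + 36*w^2 + 14*w + 15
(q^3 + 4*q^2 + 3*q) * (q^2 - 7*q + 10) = q^5 - 3*q^4 - 15*q^3 + 19*q^2 + 30*q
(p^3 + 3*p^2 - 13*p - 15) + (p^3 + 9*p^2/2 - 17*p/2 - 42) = 2*p^3 + 15*p^2/2 - 43*p/2 - 57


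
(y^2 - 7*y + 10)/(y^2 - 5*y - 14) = (-y^2 + 7*y - 10)/(-y^2 + 5*y + 14)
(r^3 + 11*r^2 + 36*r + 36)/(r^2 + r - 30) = (r^2 + 5*r + 6)/(r - 5)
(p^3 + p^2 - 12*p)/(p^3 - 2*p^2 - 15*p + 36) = p/(p - 3)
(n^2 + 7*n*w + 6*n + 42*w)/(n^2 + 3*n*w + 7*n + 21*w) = (n^2 + 7*n*w + 6*n + 42*w)/(n^2 + 3*n*w + 7*n + 21*w)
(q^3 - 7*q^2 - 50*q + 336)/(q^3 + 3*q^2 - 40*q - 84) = (q - 8)/(q + 2)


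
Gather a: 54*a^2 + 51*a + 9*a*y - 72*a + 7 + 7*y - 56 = 54*a^2 + a*(9*y - 21) + 7*y - 49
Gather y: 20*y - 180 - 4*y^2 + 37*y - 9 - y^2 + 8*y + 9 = -5*y^2 + 65*y - 180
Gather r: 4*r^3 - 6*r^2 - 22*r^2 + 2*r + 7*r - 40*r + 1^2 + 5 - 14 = 4*r^3 - 28*r^2 - 31*r - 8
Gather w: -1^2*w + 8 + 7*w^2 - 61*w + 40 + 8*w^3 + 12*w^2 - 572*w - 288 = 8*w^3 + 19*w^2 - 634*w - 240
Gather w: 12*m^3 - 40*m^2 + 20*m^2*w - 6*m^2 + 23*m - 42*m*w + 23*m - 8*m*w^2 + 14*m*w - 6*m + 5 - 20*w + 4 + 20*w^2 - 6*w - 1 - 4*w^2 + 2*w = 12*m^3 - 46*m^2 + 40*m + w^2*(16 - 8*m) + w*(20*m^2 - 28*m - 24) + 8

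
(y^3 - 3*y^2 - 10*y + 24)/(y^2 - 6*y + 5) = (y^3 - 3*y^2 - 10*y + 24)/(y^2 - 6*y + 5)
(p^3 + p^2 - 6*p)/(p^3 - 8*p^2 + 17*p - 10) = p*(p + 3)/(p^2 - 6*p + 5)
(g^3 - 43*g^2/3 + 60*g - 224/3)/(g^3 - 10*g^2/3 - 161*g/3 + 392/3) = (g - 4)/(g + 7)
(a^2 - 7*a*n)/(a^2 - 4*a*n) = (a - 7*n)/(a - 4*n)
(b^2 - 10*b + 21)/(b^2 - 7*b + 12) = (b - 7)/(b - 4)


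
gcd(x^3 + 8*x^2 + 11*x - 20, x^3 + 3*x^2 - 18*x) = 1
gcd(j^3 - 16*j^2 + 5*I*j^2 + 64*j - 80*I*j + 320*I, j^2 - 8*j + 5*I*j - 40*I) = j^2 + j*(-8 + 5*I) - 40*I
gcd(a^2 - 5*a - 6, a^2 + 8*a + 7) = a + 1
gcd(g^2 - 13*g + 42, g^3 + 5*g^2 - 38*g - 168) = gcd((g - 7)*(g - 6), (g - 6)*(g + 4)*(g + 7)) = g - 6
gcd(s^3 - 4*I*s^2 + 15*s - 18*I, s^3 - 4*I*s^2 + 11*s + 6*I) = s - 6*I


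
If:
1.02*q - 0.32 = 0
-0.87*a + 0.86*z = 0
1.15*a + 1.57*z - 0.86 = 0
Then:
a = 0.31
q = 0.31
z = 0.32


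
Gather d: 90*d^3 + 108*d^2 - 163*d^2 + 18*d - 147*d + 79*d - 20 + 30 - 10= 90*d^3 - 55*d^2 - 50*d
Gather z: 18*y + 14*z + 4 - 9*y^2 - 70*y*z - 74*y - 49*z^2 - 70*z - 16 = -9*y^2 - 56*y - 49*z^2 + z*(-70*y - 56) - 12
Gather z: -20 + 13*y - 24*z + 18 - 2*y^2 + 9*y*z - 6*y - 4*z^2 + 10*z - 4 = -2*y^2 + 7*y - 4*z^2 + z*(9*y - 14) - 6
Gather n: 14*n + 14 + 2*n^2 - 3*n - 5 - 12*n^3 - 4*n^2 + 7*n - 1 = -12*n^3 - 2*n^2 + 18*n + 8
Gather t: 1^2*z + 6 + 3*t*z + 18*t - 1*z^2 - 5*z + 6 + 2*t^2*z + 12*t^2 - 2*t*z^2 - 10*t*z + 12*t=t^2*(2*z + 12) + t*(-2*z^2 - 7*z + 30) - z^2 - 4*z + 12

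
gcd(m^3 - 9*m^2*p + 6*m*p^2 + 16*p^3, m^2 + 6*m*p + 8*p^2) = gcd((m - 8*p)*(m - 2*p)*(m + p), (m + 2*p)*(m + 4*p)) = 1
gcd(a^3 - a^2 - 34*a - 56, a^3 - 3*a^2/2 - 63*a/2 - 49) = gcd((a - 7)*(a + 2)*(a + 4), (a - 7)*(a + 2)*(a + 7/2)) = a^2 - 5*a - 14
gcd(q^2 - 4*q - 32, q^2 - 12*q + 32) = q - 8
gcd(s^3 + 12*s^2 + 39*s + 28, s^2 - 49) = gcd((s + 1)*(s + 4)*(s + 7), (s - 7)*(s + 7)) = s + 7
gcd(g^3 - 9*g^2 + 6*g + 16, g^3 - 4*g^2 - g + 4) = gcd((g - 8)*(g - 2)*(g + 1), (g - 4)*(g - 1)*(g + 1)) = g + 1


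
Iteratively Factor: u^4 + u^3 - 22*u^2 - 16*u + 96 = (u + 3)*(u^3 - 2*u^2 - 16*u + 32) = (u - 2)*(u + 3)*(u^2 - 16) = (u - 4)*(u - 2)*(u + 3)*(u + 4)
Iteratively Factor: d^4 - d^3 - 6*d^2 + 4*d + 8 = (d - 2)*(d^3 + d^2 - 4*d - 4) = (d - 2)*(d + 2)*(d^2 - d - 2) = (d - 2)^2*(d + 2)*(d + 1)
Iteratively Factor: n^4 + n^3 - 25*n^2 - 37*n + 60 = (n + 3)*(n^3 - 2*n^2 - 19*n + 20) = (n - 5)*(n + 3)*(n^2 + 3*n - 4) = (n - 5)*(n - 1)*(n + 3)*(n + 4)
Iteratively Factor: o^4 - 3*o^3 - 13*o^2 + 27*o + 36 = (o - 3)*(o^3 - 13*o - 12) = (o - 4)*(o - 3)*(o^2 + 4*o + 3) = (o - 4)*(o - 3)*(o + 3)*(o + 1)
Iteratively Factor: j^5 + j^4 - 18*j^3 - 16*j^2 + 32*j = (j - 1)*(j^4 + 2*j^3 - 16*j^2 - 32*j) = j*(j - 1)*(j^3 + 2*j^2 - 16*j - 32) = j*(j - 4)*(j - 1)*(j^2 + 6*j + 8) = j*(j - 4)*(j - 1)*(j + 2)*(j + 4)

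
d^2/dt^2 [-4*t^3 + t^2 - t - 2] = 2 - 24*t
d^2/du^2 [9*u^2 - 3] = 18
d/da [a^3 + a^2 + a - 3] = 3*a^2 + 2*a + 1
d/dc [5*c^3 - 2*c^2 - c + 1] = 15*c^2 - 4*c - 1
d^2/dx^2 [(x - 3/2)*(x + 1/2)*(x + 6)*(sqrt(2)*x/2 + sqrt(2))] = sqrt(2)*(24*x^2 + 84*x + 13)/4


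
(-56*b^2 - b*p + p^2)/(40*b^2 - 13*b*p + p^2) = (7*b + p)/(-5*b + p)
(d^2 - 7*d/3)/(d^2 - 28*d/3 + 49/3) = d/(d - 7)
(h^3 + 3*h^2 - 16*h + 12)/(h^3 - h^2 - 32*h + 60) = (h - 1)/(h - 5)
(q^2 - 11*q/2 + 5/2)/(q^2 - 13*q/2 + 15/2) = (2*q - 1)/(2*q - 3)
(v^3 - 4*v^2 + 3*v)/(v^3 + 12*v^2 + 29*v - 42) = v*(v - 3)/(v^2 + 13*v + 42)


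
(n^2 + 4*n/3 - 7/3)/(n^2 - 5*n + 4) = (n + 7/3)/(n - 4)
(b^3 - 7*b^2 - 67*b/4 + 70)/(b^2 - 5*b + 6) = (b^3 - 7*b^2 - 67*b/4 + 70)/(b^2 - 5*b + 6)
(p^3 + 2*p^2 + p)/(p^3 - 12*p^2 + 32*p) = (p^2 + 2*p + 1)/(p^2 - 12*p + 32)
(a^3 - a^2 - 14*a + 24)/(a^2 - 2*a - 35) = (-a^3 + a^2 + 14*a - 24)/(-a^2 + 2*a + 35)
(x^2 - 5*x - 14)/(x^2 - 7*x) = (x + 2)/x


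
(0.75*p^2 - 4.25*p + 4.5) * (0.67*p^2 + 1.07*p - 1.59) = 0.5025*p^4 - 2.045*p^3 - 2.725*p^2 + 11.5725*p - 7.155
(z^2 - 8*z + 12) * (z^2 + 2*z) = z^4 - 6*z^3 - 4*z^2 + 24*z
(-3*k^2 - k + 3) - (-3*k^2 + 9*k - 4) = 7 - 10*k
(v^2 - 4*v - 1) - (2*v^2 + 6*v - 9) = -v^2 - 10*v + 8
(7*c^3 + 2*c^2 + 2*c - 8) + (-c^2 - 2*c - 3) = 7*c^3 + c^2 - 11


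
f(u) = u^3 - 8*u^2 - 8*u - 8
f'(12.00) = 232.00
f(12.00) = 472.00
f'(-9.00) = 379.00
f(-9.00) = -1313.00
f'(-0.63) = 3.27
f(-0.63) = -6.39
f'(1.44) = -24.82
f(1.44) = -33.12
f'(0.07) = -9.11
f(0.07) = -8.60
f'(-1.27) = 17.16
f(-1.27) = -12.79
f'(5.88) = 1.64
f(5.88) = -128.34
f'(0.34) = -13.09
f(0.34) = -11.61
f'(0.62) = -16.77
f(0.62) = -15.80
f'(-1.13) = 13.91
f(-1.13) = -10.62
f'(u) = 3*u^2 - 16*u - 8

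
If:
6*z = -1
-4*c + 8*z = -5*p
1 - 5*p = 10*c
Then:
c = -1/42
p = 26/105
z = -1/6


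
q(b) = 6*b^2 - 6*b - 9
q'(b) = 12*b - 6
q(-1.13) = 5.44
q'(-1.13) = -19.56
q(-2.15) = 31.64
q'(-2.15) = -31.80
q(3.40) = 39.96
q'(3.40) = 34.80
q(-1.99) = 26.70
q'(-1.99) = -29.88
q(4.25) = 73.88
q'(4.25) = 45.00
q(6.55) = 209.12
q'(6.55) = 72.60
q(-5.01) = 171.66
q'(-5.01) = -66.12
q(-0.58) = -3.50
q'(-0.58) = -12.96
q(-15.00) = 1431.00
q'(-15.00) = -186.00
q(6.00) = 171.00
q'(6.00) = 66.00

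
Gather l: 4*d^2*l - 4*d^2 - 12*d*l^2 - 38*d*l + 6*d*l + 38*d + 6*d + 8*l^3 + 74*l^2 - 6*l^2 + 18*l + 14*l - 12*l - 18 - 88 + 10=-4*d^2 + 44*d + 8*l^3 + l^2*(68 - 12*d) + l*(4*d^2 - 32*d + 20) - 96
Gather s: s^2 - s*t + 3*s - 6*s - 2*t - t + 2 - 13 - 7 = s^2 + s*(-t - 3) - 3*t - 18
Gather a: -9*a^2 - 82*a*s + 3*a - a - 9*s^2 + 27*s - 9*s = -9*a^2 + a*(2 - 82*s) - 9*s^2 + 18*s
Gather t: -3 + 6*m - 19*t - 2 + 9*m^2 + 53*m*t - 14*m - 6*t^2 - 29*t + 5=9*m^2 - 8*m - 6*t^2 + t*(53*m - 48)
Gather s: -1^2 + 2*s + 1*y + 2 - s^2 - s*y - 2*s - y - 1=-s^2 - s*y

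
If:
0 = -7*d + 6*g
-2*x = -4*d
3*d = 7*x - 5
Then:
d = 5/11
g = 35/66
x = 10/11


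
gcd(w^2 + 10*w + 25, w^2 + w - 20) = w + 5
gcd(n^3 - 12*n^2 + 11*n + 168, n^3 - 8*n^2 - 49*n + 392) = n^2 - 15*n + 56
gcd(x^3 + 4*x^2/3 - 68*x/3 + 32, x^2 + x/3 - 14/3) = x - 2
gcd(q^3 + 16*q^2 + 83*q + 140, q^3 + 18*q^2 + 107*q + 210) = q^2 + 12*q + 35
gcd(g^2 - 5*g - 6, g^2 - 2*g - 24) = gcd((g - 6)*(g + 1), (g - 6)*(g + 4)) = g - 6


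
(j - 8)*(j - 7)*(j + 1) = j^3 - 14*j^2 + 41*j + 56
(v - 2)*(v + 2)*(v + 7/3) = v^3 + 7*v^2/3 - 4*v - 28/3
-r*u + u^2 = u*(-r + u)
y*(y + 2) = y^2 + 2*y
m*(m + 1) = m^2 + m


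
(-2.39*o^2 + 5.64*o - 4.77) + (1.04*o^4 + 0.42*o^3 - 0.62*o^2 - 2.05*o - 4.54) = 1.04*o^4 + 0.42*o^3 - 3.01*o^2 + 3.59*o - 9.31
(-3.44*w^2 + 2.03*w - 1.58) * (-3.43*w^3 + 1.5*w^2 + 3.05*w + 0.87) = 11.7992*w^5 - 12.1229*w^4 - 2.0276*w^3 + 0.828699999999999*w^2 - 3.0529*w - 1.3746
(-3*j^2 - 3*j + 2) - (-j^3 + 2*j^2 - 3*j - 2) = j^3 - 5*j^2 + 4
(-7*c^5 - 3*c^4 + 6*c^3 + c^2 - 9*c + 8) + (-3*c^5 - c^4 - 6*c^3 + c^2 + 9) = -10*c^5 - 4*c^4 + 2*c^2 - 9*c + 17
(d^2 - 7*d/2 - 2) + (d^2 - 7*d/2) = 2*d^2 - 7*d - 2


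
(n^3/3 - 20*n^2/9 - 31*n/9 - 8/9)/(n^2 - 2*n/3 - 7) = (-3*n^3 + 20*n^2 + 31*n + 8)/(3*(-3*n^2 + 2*n + 21))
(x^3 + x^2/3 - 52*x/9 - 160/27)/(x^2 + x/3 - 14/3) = (27*x^3 + 9*x^2 - 156*x - 160)/(9*(3*x^2 + x - 14))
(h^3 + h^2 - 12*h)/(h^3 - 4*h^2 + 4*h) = (h^2 + h - 12)/(h^2 - 4*h + 4)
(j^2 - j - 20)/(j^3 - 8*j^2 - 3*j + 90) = (j + 4)/(j^2 - 3*j - 18)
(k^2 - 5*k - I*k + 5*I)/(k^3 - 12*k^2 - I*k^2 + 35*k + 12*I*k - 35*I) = 1/(k - 7)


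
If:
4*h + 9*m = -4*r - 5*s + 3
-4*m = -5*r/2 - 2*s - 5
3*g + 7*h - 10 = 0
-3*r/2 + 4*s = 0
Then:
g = 1477*s/72 + 391/48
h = -211*s/24 - 33/16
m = 13*s/6 + 5/4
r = 8*s/3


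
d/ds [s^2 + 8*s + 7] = 2*s + 8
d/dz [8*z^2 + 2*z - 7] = 16*z + 2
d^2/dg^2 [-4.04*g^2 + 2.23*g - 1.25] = -8.08000000000000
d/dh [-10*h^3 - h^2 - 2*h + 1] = -30*h^2 - 2*h - 2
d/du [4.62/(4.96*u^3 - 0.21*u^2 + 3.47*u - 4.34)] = (-68.7456*u^2 + 1.9404*u - 16.0314)/(4.96*u^3 - 0.21*u^2 + 3.47*u - 4.34)^2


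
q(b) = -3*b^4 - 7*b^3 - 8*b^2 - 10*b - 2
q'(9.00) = -10603.00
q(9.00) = -25526.00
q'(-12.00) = 17894.00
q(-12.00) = -51146.00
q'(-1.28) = 1.24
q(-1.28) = 4.32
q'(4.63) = -1725.29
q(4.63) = -2293.19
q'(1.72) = -160.71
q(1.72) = -104.74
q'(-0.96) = -3.38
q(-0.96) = 3.87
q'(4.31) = -1429.81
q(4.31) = -1789.36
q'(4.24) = -1370.07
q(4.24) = -1691.38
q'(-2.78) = 130.00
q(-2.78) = -64.82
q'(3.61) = -905.98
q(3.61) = -981.18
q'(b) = -12*b^3 - 21*b^2 - 16*b - 10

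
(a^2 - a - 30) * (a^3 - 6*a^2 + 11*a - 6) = a^5 - 7*a^4 - 13*a^3 + 163*a^2 - 324*a + 180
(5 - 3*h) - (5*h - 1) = 6 - 8*h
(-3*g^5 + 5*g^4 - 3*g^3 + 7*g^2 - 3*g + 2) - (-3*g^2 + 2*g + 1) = -3*g^5 + 5*g^4 - 3*g^3 + 10*g^2 - 5*g + 1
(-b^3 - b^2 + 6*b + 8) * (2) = -2*b^3 - 2*b^2 + 12*b + 16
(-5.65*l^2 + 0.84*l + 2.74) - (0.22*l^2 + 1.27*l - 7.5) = -5.87*l^2 - 0.43*l + 10.24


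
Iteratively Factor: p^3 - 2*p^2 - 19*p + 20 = (p - 5)*(p^2 + 3*p - 4) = (p - 5)*(p - 1)*(p + 4)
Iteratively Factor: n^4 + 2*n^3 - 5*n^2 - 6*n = (n + 3)*(n^3 - n^2 - 2*n) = n*(n + 3)*(n^2 - n - 2) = n*(n - 2)*(n + 3)*(n + 1)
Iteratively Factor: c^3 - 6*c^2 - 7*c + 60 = (c - 4)*(c^2 - 2*c - 15) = (c - 5)*(c - 4)*(c + 3)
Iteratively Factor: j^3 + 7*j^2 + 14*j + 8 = (j + 4)*(j^2 + 3*j + 2) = (j + 1)*(j + 4)*(j + 2)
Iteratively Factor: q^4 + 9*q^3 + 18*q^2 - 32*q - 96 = (q + 4)*(q^3 + 5*q^2 - 2*q - 24) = (q + 3)*(q + 4)*(q^2 + 2*q - 8) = (q + 3)*(q + 4)^2*(q - 2)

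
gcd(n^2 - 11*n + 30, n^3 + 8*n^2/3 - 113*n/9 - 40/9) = 1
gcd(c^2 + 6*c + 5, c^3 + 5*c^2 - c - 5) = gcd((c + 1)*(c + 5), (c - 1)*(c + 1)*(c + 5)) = c^2 + 6*c + 5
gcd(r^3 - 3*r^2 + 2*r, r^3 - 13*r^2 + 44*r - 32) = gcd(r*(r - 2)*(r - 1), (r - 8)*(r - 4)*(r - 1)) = r - 1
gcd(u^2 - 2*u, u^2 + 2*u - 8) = u - 2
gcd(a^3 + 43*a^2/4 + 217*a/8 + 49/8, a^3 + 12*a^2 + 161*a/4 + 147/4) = a^2 + 21*a/2 + 49/2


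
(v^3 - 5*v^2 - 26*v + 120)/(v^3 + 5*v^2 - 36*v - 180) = (v - 4)/(v + 6)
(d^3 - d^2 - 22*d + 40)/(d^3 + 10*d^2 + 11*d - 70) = (d - 4)/(d + 7)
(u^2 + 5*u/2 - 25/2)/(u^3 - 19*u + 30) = (u - 5/2)/(u^2 - 5*u + 6)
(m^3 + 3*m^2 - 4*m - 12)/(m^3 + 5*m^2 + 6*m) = (m - 2)/m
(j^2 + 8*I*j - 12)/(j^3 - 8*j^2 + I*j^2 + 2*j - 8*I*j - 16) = (j + 6*I)/(j^2 - j*(8 + I) + 8*I)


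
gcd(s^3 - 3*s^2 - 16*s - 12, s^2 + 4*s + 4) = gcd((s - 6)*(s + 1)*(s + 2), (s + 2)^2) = s + 2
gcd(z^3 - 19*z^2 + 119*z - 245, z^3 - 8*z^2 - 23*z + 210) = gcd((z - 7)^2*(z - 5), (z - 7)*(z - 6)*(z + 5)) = z - 7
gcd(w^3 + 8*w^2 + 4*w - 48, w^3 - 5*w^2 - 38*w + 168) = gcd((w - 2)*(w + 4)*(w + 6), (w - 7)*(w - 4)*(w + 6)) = w + 6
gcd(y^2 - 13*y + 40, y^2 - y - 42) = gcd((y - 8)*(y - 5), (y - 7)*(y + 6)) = 1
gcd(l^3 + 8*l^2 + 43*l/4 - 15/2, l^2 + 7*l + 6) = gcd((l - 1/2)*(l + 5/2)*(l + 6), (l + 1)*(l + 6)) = l + 6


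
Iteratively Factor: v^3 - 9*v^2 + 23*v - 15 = (v - 3)*(v^2 - 6*v + 5) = (v - 5)*(v - 3)*(v - 1)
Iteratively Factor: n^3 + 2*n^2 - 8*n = (n + 4)*(n^2 - 2*n) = n*(n + 4)*(n - 2)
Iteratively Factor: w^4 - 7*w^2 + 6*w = (w - 2)*(w^3 + 2*w^2 - 3*w) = (w - 2)*(w + 3)*(w^2 - w) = w*(w - 2)*(w + 3)*(w - 1)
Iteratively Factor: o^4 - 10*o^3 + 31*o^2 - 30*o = (o - 2)*(o^3 - 8*o^2 + 15*o) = (o - 3)*(o - 2)*(o^2 - 5*o) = (o - 5)*(o - 3)*(o - 2)*(o)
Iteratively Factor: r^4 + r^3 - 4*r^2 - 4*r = (r)*(r^3 + r^2 - 4*r - 4) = r*(r + 1)*(r^2 - 4) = r*(r - 2)*(r + 1)*(r + 2)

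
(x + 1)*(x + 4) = x^2 + 5*x + 4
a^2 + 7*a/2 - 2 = (a - 1/2)*(a + 4)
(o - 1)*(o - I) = o^2 - o - I*o + I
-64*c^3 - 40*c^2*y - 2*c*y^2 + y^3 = (-8*c + y)*(2*c + y)*(4*c + y)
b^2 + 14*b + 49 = (b + 7)^2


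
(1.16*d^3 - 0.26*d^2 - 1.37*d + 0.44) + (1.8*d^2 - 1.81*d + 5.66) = 1.16*d^3 + 1.54*d^2 - 3.18*d + 6.1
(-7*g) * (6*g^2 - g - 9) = -42*g^3 + 7*g^2 + 63*g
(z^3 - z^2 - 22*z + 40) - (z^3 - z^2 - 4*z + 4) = 36 - 18*z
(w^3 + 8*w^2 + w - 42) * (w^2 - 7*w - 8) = w^5 + w^4 - 63*w^3 - 113*w^2 + 286*w + 336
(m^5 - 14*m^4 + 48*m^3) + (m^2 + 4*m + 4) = m^5 - 14*m^4 + 48*m^3 + m^2 + 4*m + 4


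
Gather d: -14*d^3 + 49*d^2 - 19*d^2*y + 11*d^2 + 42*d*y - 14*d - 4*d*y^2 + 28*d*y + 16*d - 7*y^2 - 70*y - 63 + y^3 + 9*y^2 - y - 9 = -14*d^3 + d^2*(60 - 19*y) + d*(-4*y^2 + 70*y + 2) + y^3 + 2*y^2 - 71*y - 72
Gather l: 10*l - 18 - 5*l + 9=5*l - 9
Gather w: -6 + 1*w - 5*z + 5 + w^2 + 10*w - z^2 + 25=w^2 + 11*w - z^2 - 5*z + 24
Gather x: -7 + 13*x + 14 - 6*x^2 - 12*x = -6*x^2 + x + 7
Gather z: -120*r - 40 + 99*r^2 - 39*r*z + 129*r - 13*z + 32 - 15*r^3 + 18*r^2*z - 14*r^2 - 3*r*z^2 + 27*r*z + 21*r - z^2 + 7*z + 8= -15*r^3 + 85*r^2 + 30*r + z^2*(-3*r - 1) + z*(18*r^2 - 12*r - 6)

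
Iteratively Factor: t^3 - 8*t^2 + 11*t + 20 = (t + 1)*(t^2 - 9*t + 20) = (t - 4)*(t + 1)*(t - 5)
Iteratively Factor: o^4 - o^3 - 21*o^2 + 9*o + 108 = (o + 3)*(o^3 - 4*o^2 - 9*o + 36) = (o - 4)*(o + 3)*(o^2 - 9) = (o - 4)*(o + 3)^2*(o - 3)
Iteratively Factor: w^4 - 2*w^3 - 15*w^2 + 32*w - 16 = (w - 4)*(w^3 + 2*w^2 - 7*w + 4) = (w - 4)*(w - 1)*(w^2 + 3*w - 4) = (w - 4)*(w - 1)^2*(w + 4)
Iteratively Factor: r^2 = (r)*(r)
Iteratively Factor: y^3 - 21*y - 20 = (y + 1)*(y^2 - y - 20) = (y - 5)*(y + 1)*(y + 4)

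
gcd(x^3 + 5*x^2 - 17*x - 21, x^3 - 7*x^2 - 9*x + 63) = x - 3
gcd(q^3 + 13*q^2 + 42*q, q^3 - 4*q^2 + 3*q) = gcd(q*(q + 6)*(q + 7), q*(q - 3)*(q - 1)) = q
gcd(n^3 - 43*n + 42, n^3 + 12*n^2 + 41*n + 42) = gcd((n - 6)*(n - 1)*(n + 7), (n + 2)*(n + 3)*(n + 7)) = n + 7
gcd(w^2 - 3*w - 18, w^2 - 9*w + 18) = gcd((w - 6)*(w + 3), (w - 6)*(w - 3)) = w - 6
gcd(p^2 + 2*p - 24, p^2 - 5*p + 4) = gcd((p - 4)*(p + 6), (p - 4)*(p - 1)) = p - 4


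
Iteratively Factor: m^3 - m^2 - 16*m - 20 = (m - 5)*(m^2 + 4*m + 4) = (m - 5)*(m + 2)*(m + 2)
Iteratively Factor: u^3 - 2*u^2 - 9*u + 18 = (u - 3)*(u^2 + u - 6) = (u - 3)*(u + 3)*(u - 2)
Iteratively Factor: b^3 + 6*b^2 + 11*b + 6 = (b + 3)*(b^2 + 3*b + 2) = (b + 2)*(b + 3)*(b + 1)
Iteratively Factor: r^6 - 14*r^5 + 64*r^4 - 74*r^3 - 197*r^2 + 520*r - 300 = (r - 5)*(r^5 - 9*r^4 + 19*r^3 + 21*r^2 - 92*r + 60) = (r - 5)^2*(r^4 - 4*r^3 - r^2 + 16*r - 12) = (r - 5)^2*(r - 3)*(r^3 - r^2 - 4*r + 4) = (r - 5)^2*(r - 3)*(r - 2)*(r^2 + r - 2) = (r - 5)^2*(r - 3)*(r - 2)*(r - 1)*(r + 2)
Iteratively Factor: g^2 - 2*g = (g - 2)*(g)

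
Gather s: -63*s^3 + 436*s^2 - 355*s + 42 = -63*s^3 + 436*s^2 - 355*s + 42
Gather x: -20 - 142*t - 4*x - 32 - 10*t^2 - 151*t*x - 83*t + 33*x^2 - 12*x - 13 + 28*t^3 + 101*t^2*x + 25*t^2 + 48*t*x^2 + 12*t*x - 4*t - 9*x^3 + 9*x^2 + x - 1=28*t^3 + 15*t^2 - 229*t - 9*x^3 + x^2*(48*t + 42) + x*(101*t^2 - 139*t - 15) - 66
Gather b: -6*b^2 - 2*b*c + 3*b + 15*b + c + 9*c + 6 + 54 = -6*b^2 + b*(18 - 2*c) + 10*c + 60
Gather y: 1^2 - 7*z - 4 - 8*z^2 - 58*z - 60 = -8*z^2 - 65*z - 63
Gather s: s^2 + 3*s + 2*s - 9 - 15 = s^2 + 5*s - 24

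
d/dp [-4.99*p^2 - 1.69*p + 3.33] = -9.98*p - 1.69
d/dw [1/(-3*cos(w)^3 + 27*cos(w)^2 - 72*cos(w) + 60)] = (sin(w)^2 + 6*cos(w) - 9)*sin(w)/((cos(w) - 5)^2*(cos(w) - 2)^4)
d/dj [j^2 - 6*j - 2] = 2*j - 6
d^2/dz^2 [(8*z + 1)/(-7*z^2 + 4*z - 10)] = 2*(-4*(7*z - 2)^2*(8*z + 1) + (168*z - 25)*(7*z^2 - 4*z + 10))/(7*z^2 - 4*z + 10)^3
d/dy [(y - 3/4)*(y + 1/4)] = 2*y - 1/2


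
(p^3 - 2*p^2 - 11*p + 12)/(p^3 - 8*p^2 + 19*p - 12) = (p + 3)/(p - 3)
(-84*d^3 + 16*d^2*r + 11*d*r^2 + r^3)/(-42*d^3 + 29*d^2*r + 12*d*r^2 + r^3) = (-2*d + r)/(-d + r)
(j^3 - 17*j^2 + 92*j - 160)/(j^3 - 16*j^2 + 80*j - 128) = (j - 5)/(j - 4)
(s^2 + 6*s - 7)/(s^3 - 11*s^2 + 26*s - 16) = (s + 7)/(s^2 - 10*s + 16)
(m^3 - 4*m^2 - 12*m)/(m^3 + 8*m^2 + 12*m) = (m - 6)/(m + 6)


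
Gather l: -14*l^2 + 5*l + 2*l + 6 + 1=-14*l^2 + 7*l + 7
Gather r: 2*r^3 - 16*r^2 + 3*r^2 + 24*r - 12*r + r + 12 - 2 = 2*r^3 - 13*r^2 + 13*r + 10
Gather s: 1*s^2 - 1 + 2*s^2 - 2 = 3*s^2 - 3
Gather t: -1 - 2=-3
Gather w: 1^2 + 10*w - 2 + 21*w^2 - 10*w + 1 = 21*w^2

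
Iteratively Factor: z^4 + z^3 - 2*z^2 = (z - 1)*(z^3 + 2*z^2) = z*(z - 1)*(z^2 + 2*z) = z*(z - 1)*(z + 2)*(z)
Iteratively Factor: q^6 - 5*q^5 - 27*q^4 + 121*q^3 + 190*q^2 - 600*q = (q - 5)*(q^5 - 27*q^3 - 14*q^2 + 120*q) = (q - 5)*(q + 4)*(q^4 - 4*q^3 - 11*q^2 + 30*q) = (q - 5)*(q + 3)*(q + 4)*(q^3 - 7*q^2 + 10*q) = q*(q - 5)*(q + 3)*(q + 4)*(q^2 - 7*q + 10) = q*(q - 5)*(q - 2)*(q + 3)*(q + 4)*(q - 5)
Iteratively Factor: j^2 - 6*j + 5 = (j - 1)*(j - 5)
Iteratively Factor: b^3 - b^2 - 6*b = (b - 3)*(b^2 + 2*b) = (b - 3)*(b + 2)*(b)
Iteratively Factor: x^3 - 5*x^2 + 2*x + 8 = (x - 2)*(x^2 - 3*x - 4) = (x - 4)*(x - 2)*(x + 1)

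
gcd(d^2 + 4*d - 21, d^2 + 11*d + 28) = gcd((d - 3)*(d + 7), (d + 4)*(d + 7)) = d + 7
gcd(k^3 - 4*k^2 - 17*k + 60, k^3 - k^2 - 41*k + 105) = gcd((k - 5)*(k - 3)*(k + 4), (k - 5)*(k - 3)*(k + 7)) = k^2 - 8*k + 15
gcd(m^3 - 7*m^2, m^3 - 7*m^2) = m^3 - 7*m^2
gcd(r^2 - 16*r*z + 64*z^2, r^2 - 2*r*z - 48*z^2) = -r + 8*z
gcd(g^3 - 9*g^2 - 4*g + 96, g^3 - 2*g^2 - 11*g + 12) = g^2 - g - 12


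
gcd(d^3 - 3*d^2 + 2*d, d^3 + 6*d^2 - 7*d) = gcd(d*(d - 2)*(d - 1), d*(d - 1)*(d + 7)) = d^2 - d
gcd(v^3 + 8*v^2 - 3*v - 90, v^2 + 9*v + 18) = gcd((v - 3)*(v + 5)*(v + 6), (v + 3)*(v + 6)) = v + 6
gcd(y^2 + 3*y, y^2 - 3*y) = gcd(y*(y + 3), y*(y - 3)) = y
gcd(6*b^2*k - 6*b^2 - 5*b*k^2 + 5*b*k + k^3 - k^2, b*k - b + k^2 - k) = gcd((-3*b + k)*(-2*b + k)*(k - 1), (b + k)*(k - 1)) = k - 1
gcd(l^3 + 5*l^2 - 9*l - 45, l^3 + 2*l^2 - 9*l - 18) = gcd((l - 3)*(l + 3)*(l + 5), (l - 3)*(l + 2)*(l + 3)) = l^2 - 9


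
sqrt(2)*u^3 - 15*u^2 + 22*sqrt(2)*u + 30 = (u - 5*sqrt(2))*(u - 3*sqrt(2))*(sqrt(2)*u + 1)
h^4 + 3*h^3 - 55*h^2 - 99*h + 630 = (h - 6)*(h - 3)*(h + 5)*(h + 7)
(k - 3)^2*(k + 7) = k^3 + k^2 - 33*k + 63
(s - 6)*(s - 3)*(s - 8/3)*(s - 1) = s^4 - 38*s^3/3 + 161*s^2/3 - 90*s + 48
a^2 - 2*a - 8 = (a - 4)*(a + 2)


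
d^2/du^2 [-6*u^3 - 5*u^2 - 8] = -36*u - 10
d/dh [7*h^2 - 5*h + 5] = 14*h - 5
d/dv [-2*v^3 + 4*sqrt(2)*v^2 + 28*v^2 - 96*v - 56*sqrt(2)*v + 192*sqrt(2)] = -6*v^2 + 8*sqrt(2)*v + 56*v - 96 - 56*sqrt(2)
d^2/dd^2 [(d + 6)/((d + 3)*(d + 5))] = 2*(d^3 + 18*d^2 + 99*d + 174)/(d^6 + 24*d^5 + 237*d^4 + 1232*d^3 + 3555*d^2 + 5400*d + 3375)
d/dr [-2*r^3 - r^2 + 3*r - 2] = -6*r^2 - 2*r + 3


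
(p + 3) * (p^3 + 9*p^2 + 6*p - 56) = p^4 + 12*p^3 + 33*p^2 - 38*p - 168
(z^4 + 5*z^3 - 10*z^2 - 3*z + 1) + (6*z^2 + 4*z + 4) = z^4 + 5*z^3 - 4*z^2 + z + 5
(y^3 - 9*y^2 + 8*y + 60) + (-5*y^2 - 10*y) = y^3 - 14*y^2 - 2*y + 60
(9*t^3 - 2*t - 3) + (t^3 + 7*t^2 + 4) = 10*t^3 + 7*t^2 - 2*t + 1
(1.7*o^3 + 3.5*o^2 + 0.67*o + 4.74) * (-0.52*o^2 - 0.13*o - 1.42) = -0.884*o^5 - 2.041*o^4 - 3.2174*o^3 - 7.5219*o^2 - 1.5676*o - 6.7308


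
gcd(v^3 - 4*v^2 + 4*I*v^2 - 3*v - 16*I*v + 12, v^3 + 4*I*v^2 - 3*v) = v^2 + 4*I*v - 3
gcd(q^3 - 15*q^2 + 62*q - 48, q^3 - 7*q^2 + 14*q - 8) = q - 1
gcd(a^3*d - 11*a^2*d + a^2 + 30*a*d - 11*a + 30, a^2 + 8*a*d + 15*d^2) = 1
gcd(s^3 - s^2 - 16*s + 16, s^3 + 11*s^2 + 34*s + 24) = s + 4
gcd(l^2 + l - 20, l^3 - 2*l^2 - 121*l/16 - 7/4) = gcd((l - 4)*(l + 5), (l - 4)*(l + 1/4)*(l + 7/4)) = l - 4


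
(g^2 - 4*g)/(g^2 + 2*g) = (g - 4)/(g + 2)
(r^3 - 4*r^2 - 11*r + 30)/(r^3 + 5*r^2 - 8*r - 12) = (r^2 - 2*r - 15)/(r^2 + 7*r + 6)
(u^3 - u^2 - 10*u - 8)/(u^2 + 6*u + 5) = (u^2 - 2*u - 8)/(u + 5)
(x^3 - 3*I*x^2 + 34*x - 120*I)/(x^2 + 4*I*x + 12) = (x^2 - 9*I*x - 20)/(x - 2*I)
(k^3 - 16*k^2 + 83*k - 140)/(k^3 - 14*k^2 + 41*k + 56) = (k^2 - 9*k + 20)/(k^2 - 7*k - 8)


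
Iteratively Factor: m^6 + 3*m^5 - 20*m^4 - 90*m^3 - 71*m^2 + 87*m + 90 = (m + 1)*(m^5 + 2*m^4 - 22*m^3 - 68*m^2 - 3*m + 90) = (m + 1)*(m + 3)*(m^4 - m^3 - 19*m^2 - 11*m + 30) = (m - 1)*(m + 1)*(m + 3)*(m^3 - 19*m - 30) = (m - 5)*(m - 1)*(m + 1)*(m + 3)*(m^2 + 5*m + 6) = (m - 5)*(m - 1)*(m + 1)*(m + 2)*(m + 3)*(m + 3)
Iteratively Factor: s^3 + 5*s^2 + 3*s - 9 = (s - 1)*(s^2 + 6*s + 9) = (s - 1)*(s + 3)*(s + 3)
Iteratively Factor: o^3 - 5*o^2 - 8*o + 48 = (o + 3)*(o^2 - 8*o + 16) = (o - 4)*(o + 3)*(o - 4)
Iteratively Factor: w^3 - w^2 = (w)*(w^2 - w) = w*(w - 1)*(w)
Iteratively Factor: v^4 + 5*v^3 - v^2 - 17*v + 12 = (v - 1)*(v^3 + 6*v^2 + 5*v - 12) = (v - 1)^2*(v^2 + 7*v + 12) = (v - 1)^2*(v + 4)*(v + 3)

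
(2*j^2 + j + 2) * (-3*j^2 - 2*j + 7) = -6*j^4 - 7*j^3 + 6*j^2 + 3*j + 14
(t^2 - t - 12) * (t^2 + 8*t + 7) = t^4 + 7*t^3 - 13*t^2 - 103*t - 84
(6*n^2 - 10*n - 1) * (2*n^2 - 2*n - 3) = 12*n^4 - 32*n^3 + 32*n + 3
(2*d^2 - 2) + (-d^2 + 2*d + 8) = d^2 + 2*d + 6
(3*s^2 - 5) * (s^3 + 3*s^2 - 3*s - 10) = 3*s^5 + 9*s^4 - 14*s^3 - 45*s^2 + 15*s + 50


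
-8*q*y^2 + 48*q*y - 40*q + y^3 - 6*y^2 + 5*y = (-8*q + y)*(y - 5)*(y - 1)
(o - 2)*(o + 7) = o^2 + 5*o - 14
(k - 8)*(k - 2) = k^2 - 10*k + 16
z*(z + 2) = z^2 + 2*z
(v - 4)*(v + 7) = v^2 + 3*v - 28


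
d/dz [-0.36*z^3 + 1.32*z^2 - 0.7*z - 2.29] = -1.08*z^2 + 2.64*z - 0.7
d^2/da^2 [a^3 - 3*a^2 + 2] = 6*a - 6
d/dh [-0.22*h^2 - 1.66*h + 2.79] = -0.44*h - 1.66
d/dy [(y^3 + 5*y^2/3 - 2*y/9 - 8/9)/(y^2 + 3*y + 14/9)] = (81*y^4 + 486*y^3 + 801*y^2 + 564*y + 188)/(81*y^4 + 486*y^3 + 981*y^2 + 756*y + 196)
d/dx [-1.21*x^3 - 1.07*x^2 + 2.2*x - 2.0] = -3.63*x^2 - 2.14*x + 2.2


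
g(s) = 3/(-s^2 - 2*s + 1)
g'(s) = 3*(2*s + 2)/(-s^2 - 2*s + 1)^2 = 6*(s + 1)/(s^2 + 2*s - 1)^2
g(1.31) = -0.90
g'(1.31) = 1.25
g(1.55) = -0.67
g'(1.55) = 0.75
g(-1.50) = 1.71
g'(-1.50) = -0.98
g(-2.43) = -66.82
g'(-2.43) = -4255.93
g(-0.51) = 1.70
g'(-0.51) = 0.95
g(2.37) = -0.32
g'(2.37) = 0.23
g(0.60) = -5.36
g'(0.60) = 30.61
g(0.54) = -8.07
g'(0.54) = 66.91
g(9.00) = -0.03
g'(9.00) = 0.01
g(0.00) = 3.00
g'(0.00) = 6.00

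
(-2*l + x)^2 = 4*l^2 - 4*l*x + x^2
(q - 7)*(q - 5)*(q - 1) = q^3 - 13*q^2 + 47*q - 35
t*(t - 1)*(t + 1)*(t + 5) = t^4 + 5*t^3 - t^2 - 5*t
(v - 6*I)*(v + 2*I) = v^2 - 4*I*v + 12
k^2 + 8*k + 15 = (k + 3)*(k + 5)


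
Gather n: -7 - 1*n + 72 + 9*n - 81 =8*n - 16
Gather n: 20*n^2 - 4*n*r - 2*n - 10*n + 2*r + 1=20*n^2 + n*(-4*r - 12) + 2*r + 1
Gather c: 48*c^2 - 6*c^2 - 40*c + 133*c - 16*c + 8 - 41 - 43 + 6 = 42*c^2 + 77*c - 70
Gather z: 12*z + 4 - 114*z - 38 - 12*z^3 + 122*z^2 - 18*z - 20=-12*z^3 + 122*z^2 - 120*z - 54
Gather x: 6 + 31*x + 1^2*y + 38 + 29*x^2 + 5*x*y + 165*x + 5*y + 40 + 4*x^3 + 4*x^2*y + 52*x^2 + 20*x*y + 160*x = 4*x^3 + x^2*(4*y + 81) + x*(25*y + 356) + 6*y + 84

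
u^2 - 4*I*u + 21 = (u - 7*I)*(u + 3*I)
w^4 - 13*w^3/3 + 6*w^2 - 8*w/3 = w*(w - 2)*(w - 4/3)*(w - 1)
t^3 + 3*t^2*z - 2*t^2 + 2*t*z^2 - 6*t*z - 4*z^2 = (t - 2)*(t + z)*(t + 2*z)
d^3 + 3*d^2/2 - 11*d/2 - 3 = (d - 2)*(d + 1/2)*(d + 3)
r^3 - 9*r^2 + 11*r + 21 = (r - 7)*(r - 3)*(r + 1)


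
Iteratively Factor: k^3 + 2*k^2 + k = (k)*(k^2 + 2*k + 1) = k*(k + 1)*(k + 1)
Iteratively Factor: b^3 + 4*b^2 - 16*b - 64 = (b + 4)*(b^2 - 16) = (b - 4)*(b + 4)*(b + 4)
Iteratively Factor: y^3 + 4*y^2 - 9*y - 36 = (y + 3)*(y^2 + y - 12) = (y + 3)*(y + 4)*(y - 3)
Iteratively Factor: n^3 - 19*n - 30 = (n + 3)*(n^2 - 3*n - 10) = (n - 5)*(n + 3)*(n + 2)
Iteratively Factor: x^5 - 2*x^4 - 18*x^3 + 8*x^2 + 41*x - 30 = (x + 2)*(x^4 - 4*x^3 - 10*x^2 + 28*x - 15) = (x - 1)*(x + 2)*(x^3 - 3*x^2 - 13*x + 15) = (x - 1)*(x + 2)*(x + 3)*(x^2 - 6*x + 5) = (x - 1)^2*(x + 2)*(x + 3)*(x - 5)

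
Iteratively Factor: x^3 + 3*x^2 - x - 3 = (x - 1)*(x^2 + 4*x + 3) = (x - 1)*(x + 3)*(x + 1)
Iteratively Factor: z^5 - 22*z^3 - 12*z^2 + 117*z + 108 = (z - 3)*(z^4 + 3*z^3 - 13*z^2 - 51*z - 36) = (z - 3)*(z + 3)*(z^3 - 13*z - 12) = (z - 3)*(z + 1)*(z + 3)*(z^2 - z - 12) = (z - 3)*(z + 1)*(z + 3)^2*(z - 4)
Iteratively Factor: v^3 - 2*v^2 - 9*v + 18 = (v - 3)*(v^2 + v - 6) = (v - 3)*(v + 3)*(v - 2)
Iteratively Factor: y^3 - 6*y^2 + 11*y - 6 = (y - 2)*(y^2 - 4*y + 3) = (y - 3)*(y - 2)*(y - 1)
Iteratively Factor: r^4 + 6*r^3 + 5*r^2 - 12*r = (r - 1)*(r^3 + 7*r^2 + 12*r) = (r - 1)*(r + 3)*(r^2 + 4*r) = r*(r - 1)*(r + 3)*(r + 4)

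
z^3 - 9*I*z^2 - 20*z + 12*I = (z - 6*I)*(z - 2*I)*(z - I)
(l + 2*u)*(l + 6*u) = l^2 + 8*l*u + 12*u^2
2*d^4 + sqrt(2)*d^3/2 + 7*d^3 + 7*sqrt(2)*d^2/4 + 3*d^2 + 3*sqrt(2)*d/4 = d*(d + 3)*(sqrt(2)*d + 1/2)*(sqrt(2)*d + sqrt(2)/2)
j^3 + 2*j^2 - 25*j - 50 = (j - 5)*(j + 2)*(j + 5)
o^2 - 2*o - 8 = (o - 4)*(o + 2)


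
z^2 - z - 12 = (z - 4)*(z + 3)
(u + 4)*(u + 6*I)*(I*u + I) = I*u^3 - 6*u^2 + 5*I*u^2 - 30*u + 4*I*u - 24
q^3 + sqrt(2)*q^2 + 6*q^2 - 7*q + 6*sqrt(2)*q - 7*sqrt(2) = (q - 1)*(q + 7)*(q + sqrt(2))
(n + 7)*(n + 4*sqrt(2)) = n^2 + 4*sqrt(2)*n + 7*n + 28*sqrt(2)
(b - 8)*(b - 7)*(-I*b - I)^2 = -b^4 + 13*b^3 - 27*b^2 - 97*b - 56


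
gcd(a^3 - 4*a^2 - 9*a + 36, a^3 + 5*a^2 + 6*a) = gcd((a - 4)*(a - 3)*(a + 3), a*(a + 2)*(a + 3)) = a + 3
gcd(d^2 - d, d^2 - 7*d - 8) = 1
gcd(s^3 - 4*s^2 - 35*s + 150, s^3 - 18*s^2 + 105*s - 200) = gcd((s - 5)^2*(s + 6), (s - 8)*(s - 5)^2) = s^2 - 10*s + 25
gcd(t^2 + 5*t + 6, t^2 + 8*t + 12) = t + 2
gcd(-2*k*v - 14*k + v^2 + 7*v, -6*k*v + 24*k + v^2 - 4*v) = 1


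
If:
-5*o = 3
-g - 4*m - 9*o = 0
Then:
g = 27/5 - 4*m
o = -3/5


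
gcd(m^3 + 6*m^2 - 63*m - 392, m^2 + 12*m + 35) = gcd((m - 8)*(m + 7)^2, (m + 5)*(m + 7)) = m + 7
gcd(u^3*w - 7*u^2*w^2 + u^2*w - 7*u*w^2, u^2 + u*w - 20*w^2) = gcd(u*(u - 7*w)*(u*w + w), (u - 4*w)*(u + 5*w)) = 1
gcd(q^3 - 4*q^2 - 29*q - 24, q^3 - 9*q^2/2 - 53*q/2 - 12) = q^2 - 5*q - 24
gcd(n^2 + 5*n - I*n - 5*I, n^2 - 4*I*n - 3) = n - I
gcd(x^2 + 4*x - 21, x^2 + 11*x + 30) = 1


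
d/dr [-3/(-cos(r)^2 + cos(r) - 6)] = 3*(2*cos(r) - 1)*sin(r)/(sin(r)^2 + cos(r) - 7)^2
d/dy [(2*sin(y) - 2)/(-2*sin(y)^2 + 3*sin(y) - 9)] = 4*(sin(y)^2 - 2*sin(y) - 3)*cos(y)/(-3*sin(y) - cos(2*y) + 10)^2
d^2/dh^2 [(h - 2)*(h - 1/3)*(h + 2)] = 6*h - 2/3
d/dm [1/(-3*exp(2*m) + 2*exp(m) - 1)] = (6*exp(m) - 2)*exp(m)/(3*exp(2*m) - 2*exp(m) + 1)^2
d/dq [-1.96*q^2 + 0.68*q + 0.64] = 0.68 - 3.92*q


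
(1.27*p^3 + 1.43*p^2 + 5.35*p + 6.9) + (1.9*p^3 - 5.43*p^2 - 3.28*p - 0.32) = 3.17*p^3 - 4.0*p^2 + 2.07*p + 6.58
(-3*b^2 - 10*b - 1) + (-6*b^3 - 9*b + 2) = -6*b^3 - 3*b^2 - 19*b + 1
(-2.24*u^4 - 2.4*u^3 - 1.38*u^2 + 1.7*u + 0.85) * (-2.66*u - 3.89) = 5.9584*u^5 + 15.0976*u^4 + 13.0068*u^3 + 0.8462*u^2 - 8.874*u - 3.3065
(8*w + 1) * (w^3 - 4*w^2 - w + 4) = 8*w^4 - 31*w^3 - 12*w^2 + 31*w + 4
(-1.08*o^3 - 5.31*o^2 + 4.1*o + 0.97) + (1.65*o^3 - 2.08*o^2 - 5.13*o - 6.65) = 0.57*o^3 - 7.39*o^2 - 1.03*o - 5.68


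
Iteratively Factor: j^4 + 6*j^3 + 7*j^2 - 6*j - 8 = (j + 4)*(j^3 + 2*j^2 - j - 2) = (j + 2)*(j + 4)*(j^2 - 1) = (j + 1)*(j + 2)*(j + 4)*(j - 1)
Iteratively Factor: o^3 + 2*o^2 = (o + 2)*(o^2) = o*(o + 2)*(o)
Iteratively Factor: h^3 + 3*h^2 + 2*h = (h)*(h^2 + 3*h + 2) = h*(h + 2)*(h + 1)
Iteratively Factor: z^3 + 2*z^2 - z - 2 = (z + 1)*(z^2 + z - 2) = (z - 1)*(z + 1)*(z + 2)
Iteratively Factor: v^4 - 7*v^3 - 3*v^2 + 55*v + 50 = (v + 1)*(v^3 - 8*v^2 + 5*v + 50) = (v - 5)*(v + 1)*(v^2 - 3*v - 10) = (v - 5)*(v + 1)*(v + 2)*(v - 5)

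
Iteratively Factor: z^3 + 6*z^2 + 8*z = (z)*(z^2 + 6*z + 8) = z*(z + 2)*(z + 4)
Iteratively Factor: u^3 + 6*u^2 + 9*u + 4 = (u + 1)*(u^2 + 5*u + 4) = (u + 1)*(u + 4)*(u + 1)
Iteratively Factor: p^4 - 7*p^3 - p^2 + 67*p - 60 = (p + 3)*(p^3 - 10*p^2 + 29*p - 20) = (p - 5)*(p + 3)*(p^2 - 5*p + 4) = (p - 5)*(p - 4)*(p + 3)*(p - 1)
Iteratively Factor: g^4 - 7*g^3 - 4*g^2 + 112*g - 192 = (g - 4)*(g^3 - 3*g^2 - 16*g + 48) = (g - 4)^2*(g^2 + g - 12) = (g - 4)^2*(g + 4)*(g - 3)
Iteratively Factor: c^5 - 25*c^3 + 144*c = (c - 3)*(c^4 + 3*c^3 - 16*c^2 - 48*c) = (c - 3)*(c + 3)*(c^3 - 16*c) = (c - 3)*(c + 3)*(c + 4)*(c^2 - 4*c) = (c - 4)*(c - 3)*(c + 3)*(c + 4)*(c)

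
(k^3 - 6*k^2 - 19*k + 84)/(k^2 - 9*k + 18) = (k^2 - 3*k - 28)/(k - 6)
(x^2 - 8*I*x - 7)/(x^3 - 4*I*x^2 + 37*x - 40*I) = (x - 7*I)/(x^2 - 3*I*x + 40)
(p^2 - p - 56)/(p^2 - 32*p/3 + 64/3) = 3*(p + 7)/(3*p - 8)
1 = 1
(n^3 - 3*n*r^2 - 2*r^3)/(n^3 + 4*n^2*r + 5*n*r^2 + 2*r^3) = (n - 2*r)/(n + 2*r)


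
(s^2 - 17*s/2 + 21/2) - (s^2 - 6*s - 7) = 35/2 - 5*s/2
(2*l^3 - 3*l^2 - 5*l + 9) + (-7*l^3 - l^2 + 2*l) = -5*l^3 - 4*l^2 - 3*l + 9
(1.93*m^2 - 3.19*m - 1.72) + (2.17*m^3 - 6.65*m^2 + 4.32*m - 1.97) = 2.17*m^3 - 4.72*m^2 + 1.13*m - 3.69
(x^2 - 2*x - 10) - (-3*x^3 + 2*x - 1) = 3*x^3 + x^2 - 4*x - 9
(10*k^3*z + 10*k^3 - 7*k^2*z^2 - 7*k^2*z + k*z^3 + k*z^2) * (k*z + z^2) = 10*k^4*z^2 + 10*k^4*z + 3*k^3*z^3 + 3*k^3*z^2 - 6*k^2*z^4 - 6*k^2*z^3 + k*z^5 + k*z^4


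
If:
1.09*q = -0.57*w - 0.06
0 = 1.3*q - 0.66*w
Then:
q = -0.03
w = -0.05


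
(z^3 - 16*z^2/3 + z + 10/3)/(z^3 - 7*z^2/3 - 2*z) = (z^2 - 6*z + 5)/(z*(z - 3))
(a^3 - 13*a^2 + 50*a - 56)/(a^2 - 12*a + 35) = (a^2 - 6*a + 8)/(a - 5)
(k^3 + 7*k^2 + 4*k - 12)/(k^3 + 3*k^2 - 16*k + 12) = (k + 2)/(k - 2)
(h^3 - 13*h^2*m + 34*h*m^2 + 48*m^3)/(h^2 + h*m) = h - 14*m + 48*m^2/h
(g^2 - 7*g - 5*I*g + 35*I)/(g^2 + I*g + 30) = (g - 7)/(g + 6*I)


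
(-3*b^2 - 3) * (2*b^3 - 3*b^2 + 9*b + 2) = -6*b^5 + 9*b^4 - 33*b^3 + 3*b^2 - 27*b - 6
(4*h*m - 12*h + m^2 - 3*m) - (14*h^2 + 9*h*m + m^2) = -14*h^2 - 5*h*m - 12*h - 3*m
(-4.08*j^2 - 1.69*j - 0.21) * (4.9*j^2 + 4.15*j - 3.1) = -19.992*j^4 - 25.213*j^3 + 4.6055*j^2 + 4.3675*j + 0.651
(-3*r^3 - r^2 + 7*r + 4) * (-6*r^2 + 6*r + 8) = 18*r^5 - 12*r^4 - 72*r^3 + 10*r^2 + 80*r + 32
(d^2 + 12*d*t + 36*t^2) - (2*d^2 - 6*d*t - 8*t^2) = -d^2 + 18*d*t + 44*t^2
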